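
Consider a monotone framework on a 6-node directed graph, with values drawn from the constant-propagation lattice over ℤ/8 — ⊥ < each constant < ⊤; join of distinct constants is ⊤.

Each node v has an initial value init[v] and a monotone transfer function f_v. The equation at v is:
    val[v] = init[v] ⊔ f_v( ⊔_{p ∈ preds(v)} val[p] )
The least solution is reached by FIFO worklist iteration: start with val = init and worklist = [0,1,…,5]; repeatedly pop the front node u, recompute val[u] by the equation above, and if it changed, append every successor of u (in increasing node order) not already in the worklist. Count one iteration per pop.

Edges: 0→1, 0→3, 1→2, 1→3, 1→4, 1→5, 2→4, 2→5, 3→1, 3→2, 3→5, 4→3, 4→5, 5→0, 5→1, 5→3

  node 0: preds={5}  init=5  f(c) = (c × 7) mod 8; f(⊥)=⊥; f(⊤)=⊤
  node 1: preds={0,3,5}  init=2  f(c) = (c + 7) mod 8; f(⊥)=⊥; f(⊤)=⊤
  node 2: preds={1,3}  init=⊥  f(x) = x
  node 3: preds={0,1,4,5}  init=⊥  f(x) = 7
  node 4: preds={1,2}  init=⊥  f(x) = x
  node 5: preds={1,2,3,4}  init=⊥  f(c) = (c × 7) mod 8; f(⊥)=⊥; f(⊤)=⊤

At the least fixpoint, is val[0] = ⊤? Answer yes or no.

yes

Trace (12 dequeues):
  [1] u=0 | in ⊥ | out 5 | ==
  [2] u=1 | in 5 | out ⊤ | prev 2 | push {}
  [3] u=2 | in ⊤ | out ⊤ | prev ⊥ | push {}
  [4] u=3 | in ⊤ | out 7 | prev ⊥ | push {1,2}
  [5] u=4 | in ⊤ | out ⊤ | prev ⊥ | push {3}
  [6] u=5 | in ⊤ | out ⊤ | prev ⊥ | push {0}
  [7] u=1 | in ⊤ | out ⊤ | ==
  [8] u=2 | in ⊤ | out ⊤ | ==
  [9] u=3 | in ⊤ | out 7 | ==
  [10] u=0 | in ⊤ | out ⊤ | prev 5 | push {1,3}
  [11] u=1 | in ⊤ | out ⊤ | ==
  [12] u=3 | in ⊤ | out 7 | ==

Converged values:
  [0] ⊤
  [1] ⊤
  [2] ⊤
  [3] 7
  [4] ⊤
  [5] ⊤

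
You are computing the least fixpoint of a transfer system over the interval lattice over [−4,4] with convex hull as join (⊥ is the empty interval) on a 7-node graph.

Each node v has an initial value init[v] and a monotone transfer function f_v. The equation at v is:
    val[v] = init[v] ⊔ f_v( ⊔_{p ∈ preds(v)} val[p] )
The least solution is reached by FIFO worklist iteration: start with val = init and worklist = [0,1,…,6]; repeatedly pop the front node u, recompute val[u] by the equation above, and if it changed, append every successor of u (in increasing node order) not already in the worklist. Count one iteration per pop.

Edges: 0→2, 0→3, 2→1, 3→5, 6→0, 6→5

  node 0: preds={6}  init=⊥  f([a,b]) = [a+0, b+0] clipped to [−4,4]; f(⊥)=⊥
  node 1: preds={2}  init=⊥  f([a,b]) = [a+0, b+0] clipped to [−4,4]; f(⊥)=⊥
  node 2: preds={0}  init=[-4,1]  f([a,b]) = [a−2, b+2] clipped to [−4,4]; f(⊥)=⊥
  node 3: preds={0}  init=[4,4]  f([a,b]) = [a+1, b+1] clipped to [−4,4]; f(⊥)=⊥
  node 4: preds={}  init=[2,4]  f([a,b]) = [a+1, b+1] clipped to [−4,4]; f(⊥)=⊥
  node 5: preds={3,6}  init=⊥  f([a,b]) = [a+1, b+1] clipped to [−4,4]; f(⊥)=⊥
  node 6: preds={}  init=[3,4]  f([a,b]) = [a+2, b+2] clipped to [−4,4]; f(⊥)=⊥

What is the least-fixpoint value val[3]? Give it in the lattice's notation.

Worklist (8 pops):
  #1 pop 0: in=[3,4] → [3,4] (was ⊥); enqueue []
  #2 pop 1: in=[-4,1] → [-4,1] (was ⊥); enqueue []
  #3 pop 2: in=[3,4] → [-4,4] (was [-4,1]); enqueue [1]
  #4 pop 3: in=[3,4] → [4,4] (no change)
  #5 pop 4: in=⊥ → [2,4] (no change)
  #6 pop 5: in=[3,4] → [4,4] (was ⊥); enqueue []
  #7 pop 6: in=⊥ → [3,4] (no change)
  #8 pop 1: in=[-4,4] → [-4,4] (was [-4,1]); enqueue []

Fixpoint:
  val[0] = [3,4]
  val[1] = [-4,4]
  val[2] = [-4,4]
  val[3] = [4,4]
  val[4] = [2,4]
  val[5] = [4,4]
  val[6] = [3,4]

[4,4]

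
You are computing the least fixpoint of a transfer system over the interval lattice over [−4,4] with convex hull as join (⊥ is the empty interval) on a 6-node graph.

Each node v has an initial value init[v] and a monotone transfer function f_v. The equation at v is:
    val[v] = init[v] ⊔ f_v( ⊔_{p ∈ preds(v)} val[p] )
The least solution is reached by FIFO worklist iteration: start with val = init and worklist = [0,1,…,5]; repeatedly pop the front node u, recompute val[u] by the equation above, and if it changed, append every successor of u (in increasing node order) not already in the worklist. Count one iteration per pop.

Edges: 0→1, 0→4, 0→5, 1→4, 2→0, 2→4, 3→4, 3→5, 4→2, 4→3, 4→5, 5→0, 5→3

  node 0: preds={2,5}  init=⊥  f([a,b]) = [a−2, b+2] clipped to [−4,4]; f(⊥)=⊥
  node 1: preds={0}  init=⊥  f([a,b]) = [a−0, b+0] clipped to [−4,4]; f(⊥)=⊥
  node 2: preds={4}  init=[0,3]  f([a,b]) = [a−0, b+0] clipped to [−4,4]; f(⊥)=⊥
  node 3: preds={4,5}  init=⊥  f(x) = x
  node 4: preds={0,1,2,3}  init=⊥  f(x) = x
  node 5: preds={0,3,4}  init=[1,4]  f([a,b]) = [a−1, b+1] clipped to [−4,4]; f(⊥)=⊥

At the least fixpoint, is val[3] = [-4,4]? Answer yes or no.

Trace (17 dequeues):
  [1] u=0 | in [0,4] | out [-2,4] | prev ⊥ | push {}
  [2] u=1 | in [-2,4] | out [-2,4] | prev ⊥ | push {}
  [3] u=2 | in ⊥ | out [0,3] | ==
  [4] u=3 | in [1,4] | out [1,4] | prev ⊥ | push {}
  [5] u=4 | in [-2,4] | out [-2,4] | prev ⊥ | push {2,3}
  [6] u=5 | in [-2,4] | out [-3,4] | prev [1,4] | push {0}
  [7] u=2 | in [-2,4] | out [-2,4] | prev [0,3] | push {4}
  [8] u=3 | in [-3,4] | out [-3,4] | prev [1,4] | push {5}
  [9] u=0 | in [-3,4] | out [-4,4] | prev [-2,4] | push {1}
  [10] u=4 | in [-4,4] | out [-4,4] | prev [-2,4] | push {2,3}
  [11] u=5 | in [-4,4] | out [-4,4] | prev [-3,4] | push {0}
  [12] u=1 | in [-4,4] | out [-4,4] | prev [-2,4] | push {4}
  [13] u=2 | in [-4,4] | out [-4,4] | prev [-2,4] | push {}
  [14] u=3 | in [-4,4] | out [-4,4] | prev [-3,4] | push {5}
  [15] u=0 | in [-4,4] | out [-4,4] | ==
  [16] u=4 | in [-4,4] | out [-4,4] | ==
  [17] u=5 | in [-4,4] | out [-4,4] | ==

Converged values:
  [0] [-4,4]
  [1] [-4,4]
  [2] [-4,4]
  [3] [-4,4]
  [4] [-4,4]
  [5] [-4,4]

yes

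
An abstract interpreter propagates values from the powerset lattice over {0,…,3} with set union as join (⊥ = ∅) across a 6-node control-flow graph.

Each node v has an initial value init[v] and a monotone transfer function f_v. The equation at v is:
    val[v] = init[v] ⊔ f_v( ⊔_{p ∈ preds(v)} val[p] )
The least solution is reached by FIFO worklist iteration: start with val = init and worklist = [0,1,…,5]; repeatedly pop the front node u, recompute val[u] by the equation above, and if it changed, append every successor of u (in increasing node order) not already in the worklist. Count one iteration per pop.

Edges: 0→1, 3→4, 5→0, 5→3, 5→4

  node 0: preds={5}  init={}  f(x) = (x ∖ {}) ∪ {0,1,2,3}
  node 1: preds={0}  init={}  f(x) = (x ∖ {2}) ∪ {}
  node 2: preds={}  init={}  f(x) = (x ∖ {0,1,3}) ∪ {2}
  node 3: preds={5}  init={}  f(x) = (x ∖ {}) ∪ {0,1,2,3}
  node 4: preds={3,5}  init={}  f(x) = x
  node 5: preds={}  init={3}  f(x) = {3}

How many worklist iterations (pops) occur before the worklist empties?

6

Iteration log — 6 steps:
  step 1. node 0  ⊔preds={3}  new={0,1,2,3}  old={}  +wl: 
  step 2. node 1  ⊔preds={0,1,2,3}  new={0,1,3}  old={}  +wl: 
  step 3. node 2  ⊔preds={}  new={2}  old={}  +wl: 
  step 4. node 3  ⊔preds={3}  new={0,1,2,3}  old={}  +wl: 
  step 5. node 4  ⊔preds={0,1,2,3}  new={0,1,2,3}  old={}  +wl: 
  step 6. node 5  ⊔preds={}  new={3}  stable

Least fixpoint reached:
  node 0: {0,1,2,3}
  node 1: {0,1,3}
  node 2: {2}
  node 3: {0,1,2,3}
  node 4: {0,1,2,3}
  node 5: {3}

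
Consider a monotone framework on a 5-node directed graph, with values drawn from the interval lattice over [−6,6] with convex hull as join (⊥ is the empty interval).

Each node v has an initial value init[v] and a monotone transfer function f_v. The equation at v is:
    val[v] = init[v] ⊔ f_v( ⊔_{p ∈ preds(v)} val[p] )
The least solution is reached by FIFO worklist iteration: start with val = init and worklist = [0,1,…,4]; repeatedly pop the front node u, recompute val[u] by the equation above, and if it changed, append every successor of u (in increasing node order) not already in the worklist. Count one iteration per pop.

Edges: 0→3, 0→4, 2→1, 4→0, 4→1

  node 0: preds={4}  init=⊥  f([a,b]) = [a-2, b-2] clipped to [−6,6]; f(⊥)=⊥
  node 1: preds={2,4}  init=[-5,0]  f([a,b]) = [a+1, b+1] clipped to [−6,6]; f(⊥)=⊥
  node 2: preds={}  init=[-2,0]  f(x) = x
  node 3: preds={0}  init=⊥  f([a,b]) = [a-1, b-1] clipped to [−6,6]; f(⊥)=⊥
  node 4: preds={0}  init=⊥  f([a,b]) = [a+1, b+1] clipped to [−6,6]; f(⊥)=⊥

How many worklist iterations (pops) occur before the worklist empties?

5

Trace (5 dequeues):
  [1] u=0 | in ⊥ | out ⊥ | ==
  [2] u=1 | in [-2,0] | out [-5,1] | prev [-5,0] | push {}
  [3] u=2 | in ⊥ | out [-2,0] | ==
  [4] u=3 | in ⊥ | out ⊥ | ==
  [5] u=4 | in ⊥ | out ⊥ | ==

Converged values:
  [0] ⊥
  [1] [-5,1]
  [2] [-2,0]
  [3] ⊥
  [4] ⊥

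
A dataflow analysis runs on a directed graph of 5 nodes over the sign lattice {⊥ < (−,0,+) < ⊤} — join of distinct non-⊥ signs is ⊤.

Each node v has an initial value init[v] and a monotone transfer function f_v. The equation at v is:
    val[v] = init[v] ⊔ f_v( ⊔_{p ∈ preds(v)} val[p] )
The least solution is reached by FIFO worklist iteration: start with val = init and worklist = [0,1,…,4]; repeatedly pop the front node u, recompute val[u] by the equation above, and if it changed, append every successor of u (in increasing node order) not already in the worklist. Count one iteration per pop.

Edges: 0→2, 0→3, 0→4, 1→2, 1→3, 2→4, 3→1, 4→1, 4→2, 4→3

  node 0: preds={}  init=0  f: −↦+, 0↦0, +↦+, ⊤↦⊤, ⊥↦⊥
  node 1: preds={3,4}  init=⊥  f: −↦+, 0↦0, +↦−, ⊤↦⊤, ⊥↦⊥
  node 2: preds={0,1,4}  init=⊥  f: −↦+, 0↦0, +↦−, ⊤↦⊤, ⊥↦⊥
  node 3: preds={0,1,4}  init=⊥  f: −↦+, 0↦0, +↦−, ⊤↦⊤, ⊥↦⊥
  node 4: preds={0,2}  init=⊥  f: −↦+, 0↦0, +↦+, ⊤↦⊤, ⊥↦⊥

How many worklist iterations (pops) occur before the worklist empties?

8

Worklist (8 pops):
  #1 pop 0: in=⊥ → 0 (no change)
  #2 pop 1: in=⊥ → ⊥ (no change)
  #3 pop 2: in=0 → 0 (was ⊥); enqueue []
  #4 pop 3: in=0 → 0 (was ⊥); enqueue [1]
  #5 pop 4: in=0 → 0 (was ⊥); enqueue [2,3]
  #6 pop 1: in=0 → 0 (was ⊥); enqueue []
  #7 pop 2: in=0 → 0 (no change)
  #8 pop 3: in=0 → 0 (no change)

Fixpoint:
  val[0] = 0
  val[1] = 0
  val[2] = 0
  val[3] = 0
  val[4] = 0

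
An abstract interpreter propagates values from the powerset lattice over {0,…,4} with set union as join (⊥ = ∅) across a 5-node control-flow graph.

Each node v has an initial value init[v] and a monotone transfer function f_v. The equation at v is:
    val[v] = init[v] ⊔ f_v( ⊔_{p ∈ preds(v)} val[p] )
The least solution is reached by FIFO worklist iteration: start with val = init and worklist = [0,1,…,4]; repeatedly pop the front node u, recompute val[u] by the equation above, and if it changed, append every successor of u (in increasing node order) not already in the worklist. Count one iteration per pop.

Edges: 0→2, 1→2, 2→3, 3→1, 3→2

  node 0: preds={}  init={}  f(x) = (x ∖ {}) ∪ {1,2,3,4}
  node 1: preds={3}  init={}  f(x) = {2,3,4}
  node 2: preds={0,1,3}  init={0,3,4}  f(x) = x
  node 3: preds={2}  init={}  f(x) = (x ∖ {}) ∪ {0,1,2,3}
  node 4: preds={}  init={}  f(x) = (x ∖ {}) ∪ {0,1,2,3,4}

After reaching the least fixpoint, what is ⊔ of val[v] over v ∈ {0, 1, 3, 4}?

{0,1,2,3,4}

Trace (7 dequeues):
  [1] u=0 | in {} | out {1,2,3,4} | prev {} | push {}
  [2] u=1 | in {} | out {2,3,4} | prev {} | push {}
  [3] u=2 | in {1,2,3,4} | out {0,1,2,3,4} | prev {0,3,4} | push {}
  [4] u=3 | in {0,1,2,3,4} | out {0,1,2,3,4} | prev {} | push {1,2}
  [5] u=4 | in {} | out {0,1,2,3,4} | prev {} | push {}
  [6] u=1 | in {0,1,2,3,4} | out {2,3,4} | ==
  [7] u=2 | in {0,1,2,3,4} | out {0,1,2,3,4} | ==

Converged values:
  [0] {1,2,3,4}
  [1] {2,3,4}
  [2] {0,1,2,3,4}
  [3] {0,1,2,3,4}
  [4] {0,1,2,3,4}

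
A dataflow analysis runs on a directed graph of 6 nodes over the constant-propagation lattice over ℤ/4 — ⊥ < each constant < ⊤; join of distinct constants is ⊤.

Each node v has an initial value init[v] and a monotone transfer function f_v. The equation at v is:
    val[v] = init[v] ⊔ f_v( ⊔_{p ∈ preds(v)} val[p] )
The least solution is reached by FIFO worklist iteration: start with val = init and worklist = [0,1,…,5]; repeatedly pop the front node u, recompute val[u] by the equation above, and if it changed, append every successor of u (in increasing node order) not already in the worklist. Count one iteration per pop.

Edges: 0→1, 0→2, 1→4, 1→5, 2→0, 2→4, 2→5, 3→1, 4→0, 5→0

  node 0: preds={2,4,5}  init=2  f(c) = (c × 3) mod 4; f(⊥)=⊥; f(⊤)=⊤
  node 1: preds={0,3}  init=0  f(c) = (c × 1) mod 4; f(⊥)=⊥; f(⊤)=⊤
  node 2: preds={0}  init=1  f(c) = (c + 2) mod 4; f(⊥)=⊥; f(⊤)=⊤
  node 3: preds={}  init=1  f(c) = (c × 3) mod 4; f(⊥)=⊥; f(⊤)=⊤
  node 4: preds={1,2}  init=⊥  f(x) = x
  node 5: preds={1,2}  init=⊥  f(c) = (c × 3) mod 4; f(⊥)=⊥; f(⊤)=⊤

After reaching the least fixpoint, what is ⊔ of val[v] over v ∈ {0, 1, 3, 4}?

Trace (7 dequeues):
  [1] u=0 | in 1 | out ⊤ | prev 2 | push {}
  [2] u=1 | in ⊤ | out ⊤ | prev 0 | push {}
  [3] u=2 | in ⊤ | out ⊤ | prev 1 | push {0}
  [4] u=3 | in ⊥ | out 1 | ==
  [5] u=4 | in ⊤ | out ⊤ | prev ⊥ | push {}
  [6] u=5 | in ⊤ | out ⊤ | prev ⊥ | push {}
  [7] u=0 | in ⊤ | out ⊤ | ==

Converged values:
  [0] ⊤
  [1] ⊤
  [2] ⊤
  [3] 1
  [4] ⊤
  [5] ⊤

⊤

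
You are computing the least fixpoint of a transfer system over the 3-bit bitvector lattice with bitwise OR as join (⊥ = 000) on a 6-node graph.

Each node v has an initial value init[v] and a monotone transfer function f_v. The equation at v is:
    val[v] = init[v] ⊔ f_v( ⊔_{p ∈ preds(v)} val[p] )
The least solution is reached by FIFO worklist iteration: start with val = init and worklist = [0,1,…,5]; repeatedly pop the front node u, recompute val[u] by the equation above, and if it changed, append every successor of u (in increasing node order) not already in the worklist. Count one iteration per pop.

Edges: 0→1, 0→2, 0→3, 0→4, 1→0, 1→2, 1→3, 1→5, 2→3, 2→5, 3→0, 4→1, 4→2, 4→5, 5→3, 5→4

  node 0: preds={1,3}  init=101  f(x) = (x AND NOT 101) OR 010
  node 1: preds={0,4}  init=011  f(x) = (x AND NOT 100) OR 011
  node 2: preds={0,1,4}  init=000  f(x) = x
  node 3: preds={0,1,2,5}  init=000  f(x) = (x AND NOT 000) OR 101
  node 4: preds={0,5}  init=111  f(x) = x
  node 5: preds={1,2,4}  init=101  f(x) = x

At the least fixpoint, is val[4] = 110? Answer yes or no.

Worklist (9 pops):
  #1 pop 0: in=011 → 111 (was 101); enqueue []
  #2 pop 1: in=111 → 011 (no change)
  #3 pop 2: in=111 → 111 (was 000); enqueue []
  #4 pop 3: in=111 → 111 (was 000); enqueue [0]
  #5 pop 4: in=111 → 111 (no change)
  #6 pop 5: in=111 → 111 (was 101); enqueue [3,4]
  #7 pop 0: in=111 → 111 (no change)
  #8 pop 3: in=111 → 111 (no change)
  #9 pop 4: in=111 → 111 (no change)

Fixpoint:
  val[0] = 111
  val[1] = 011
  val[2] = 111
  val[3] = 111
  val[4] = 111
  val[5] = 111

no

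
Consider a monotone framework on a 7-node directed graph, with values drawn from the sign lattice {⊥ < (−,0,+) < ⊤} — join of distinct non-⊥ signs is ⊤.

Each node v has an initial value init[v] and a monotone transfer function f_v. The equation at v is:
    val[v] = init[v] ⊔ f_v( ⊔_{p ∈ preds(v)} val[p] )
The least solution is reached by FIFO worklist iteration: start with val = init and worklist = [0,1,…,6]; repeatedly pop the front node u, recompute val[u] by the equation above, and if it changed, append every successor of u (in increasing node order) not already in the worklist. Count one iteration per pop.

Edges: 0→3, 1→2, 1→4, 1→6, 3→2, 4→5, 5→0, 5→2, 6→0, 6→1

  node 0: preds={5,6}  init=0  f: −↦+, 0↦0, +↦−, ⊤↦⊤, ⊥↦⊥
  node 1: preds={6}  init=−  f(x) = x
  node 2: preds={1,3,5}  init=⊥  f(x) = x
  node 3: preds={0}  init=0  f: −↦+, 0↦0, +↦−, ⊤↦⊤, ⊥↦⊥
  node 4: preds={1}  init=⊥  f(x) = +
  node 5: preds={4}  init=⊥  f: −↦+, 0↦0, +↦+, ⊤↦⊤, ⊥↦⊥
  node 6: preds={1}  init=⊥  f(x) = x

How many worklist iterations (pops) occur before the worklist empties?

Iteration log — 12 steps:
  step 1. node 0  ⊔preds=⊥  new=0  stable
  step 2. node 1  ⊔preds=⊥  new=−  stable
  step 3. node 2  ⊔preds=⊤  new=⊤  old=⊥  +wl: 
  step 4. node 3  ⊔preds=0  new=0  stable
  step 5. node 4  ⊔preds=−  new=+  old=⊥  +wl: 
  step 6. node 5  ⊔preds=+  new=+  old=⊥  +wl: 0,2
  step 7. node 6  ⊔preds=−  new=−  old=⊥  +wl: 1
  step 8. node 0  ⊔preds=⊤  new=⊤  old=0  +wl: 3
  step 9. node 2  ⊔preds=⊤  new=⊤  stable
  step 10. node 1  ⊔preds=−  new=−  stable
  step 11. node 3  ⊔preds=⊤  new=⊤  old=0  +wl: 2
  step 12. node 2  ⊔preds=⊤  new=⊤  stable

Least fixpoint reached:
  node 0: ⊤
  node 1: −
  node 2: ⊤
  node 3: ⊤
  node 4: +
  node 5: +
  node 6: −

12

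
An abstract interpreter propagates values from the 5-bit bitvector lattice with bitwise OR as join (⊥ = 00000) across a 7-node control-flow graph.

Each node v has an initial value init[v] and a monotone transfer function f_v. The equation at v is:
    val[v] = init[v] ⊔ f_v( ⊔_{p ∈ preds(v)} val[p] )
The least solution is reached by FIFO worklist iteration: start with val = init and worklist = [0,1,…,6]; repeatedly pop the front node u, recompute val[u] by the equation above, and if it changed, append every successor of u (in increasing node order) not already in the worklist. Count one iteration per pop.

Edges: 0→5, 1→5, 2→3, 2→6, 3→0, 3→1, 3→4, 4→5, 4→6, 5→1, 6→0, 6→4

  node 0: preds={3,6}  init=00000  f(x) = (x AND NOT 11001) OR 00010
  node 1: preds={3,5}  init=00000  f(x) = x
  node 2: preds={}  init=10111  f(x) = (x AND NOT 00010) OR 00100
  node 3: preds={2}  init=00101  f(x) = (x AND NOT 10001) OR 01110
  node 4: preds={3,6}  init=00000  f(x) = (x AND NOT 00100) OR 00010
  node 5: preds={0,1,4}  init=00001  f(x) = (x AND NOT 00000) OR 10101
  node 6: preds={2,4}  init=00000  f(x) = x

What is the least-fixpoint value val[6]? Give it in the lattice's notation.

Trace (12 dequeues):
  [1] u=0 | in 00101 | out 00110 | prev 00000 | push {}
  [2] u=1 | in 00101 | out 00101 | prev 00000 | push {}
  [3] u=2 | in 00000 | out 10111 | ==
  [4] u=3 | in 10111 | out 01111 | prev 00101 | push {0,1}
  [5] u=4 | in 01111 | out 01011 | prev 00000 | push {}
  [6] u=5 | in 01111 | out 11111 | prev 00001 | push {}
  [7] u=6 | in 11111 | out 11111 | prev 00000 | push {4}
  [8] u=0 | in 11111 | out 00110 | ==
  [9] u=1 | in 11111 | out 11111 | prev 00101 | push {5}
  [10] u=4 | in 11111 | out 11011 | prev 01011 | push {6}
  [11] u=5 | in 11111 | out 11111 | ==
  [12] u=6 | in 11111 | out 11111 | ==

Converged values:
  [0] 00110
  [1] 11111
  [2] 10111
  [3] 01111
  [4] 11011
  [5] 11111
  [6] 11111

11111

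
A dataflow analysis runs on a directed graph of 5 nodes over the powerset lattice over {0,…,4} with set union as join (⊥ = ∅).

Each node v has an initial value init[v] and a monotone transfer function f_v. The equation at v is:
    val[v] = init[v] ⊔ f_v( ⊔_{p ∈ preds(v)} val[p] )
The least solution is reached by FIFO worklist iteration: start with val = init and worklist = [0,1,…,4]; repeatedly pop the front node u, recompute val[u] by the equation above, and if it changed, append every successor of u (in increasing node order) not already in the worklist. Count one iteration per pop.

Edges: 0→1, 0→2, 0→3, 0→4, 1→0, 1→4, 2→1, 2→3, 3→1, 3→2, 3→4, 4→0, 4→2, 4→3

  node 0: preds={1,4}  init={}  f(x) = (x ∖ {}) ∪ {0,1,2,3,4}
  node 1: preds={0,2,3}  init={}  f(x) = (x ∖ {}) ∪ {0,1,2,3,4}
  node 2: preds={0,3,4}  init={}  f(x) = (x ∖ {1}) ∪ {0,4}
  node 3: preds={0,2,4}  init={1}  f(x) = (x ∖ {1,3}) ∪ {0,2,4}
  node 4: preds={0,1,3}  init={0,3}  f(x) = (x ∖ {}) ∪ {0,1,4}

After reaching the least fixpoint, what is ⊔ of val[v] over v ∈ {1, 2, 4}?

{0,1,2,3,4}

Trace (9 dequeues):
  [1] u=0 | in {0,3} | out {0,1,2,3,4} | prev {} | push {}
  [2] u=1 | in {0,1,2,3,4} | out {0,1,2,3,4} | prev {} | push {0}
  [3] u=2 | in {0,1,2,3,4} | out {0,2,3,4} | prev {} | push {1}
  [4] u=3 | in {0,1,2,3,4} | out {0,1,2,4} | prev {1} | push {2}
  [5] u=4 | in {0,1,2,3,4} | out {0,1,2,3,4} | prev {0,3} | push {3}
  [6] u=0 | in {0,1,2,3,4} | out {0,1,2,3,4} | ==
  [7] u=1 | in {0,1,2,3,4} | out {0,1,2,3,4} | ==
  [8] u=2 | in {0,1,2,3,4} | out {0,2,3,4} | ==
  [9] u=3 | in {0,1,2,3,4} | out {0,1,2,4} | ==

Converged values:
  [0] {0,1,2,3,4}
  [1] {0,1,2,3,4}
  [2] {0,2,3,4}
  [3] {0,1,2,4}
  [4] {0,1,2,3,4}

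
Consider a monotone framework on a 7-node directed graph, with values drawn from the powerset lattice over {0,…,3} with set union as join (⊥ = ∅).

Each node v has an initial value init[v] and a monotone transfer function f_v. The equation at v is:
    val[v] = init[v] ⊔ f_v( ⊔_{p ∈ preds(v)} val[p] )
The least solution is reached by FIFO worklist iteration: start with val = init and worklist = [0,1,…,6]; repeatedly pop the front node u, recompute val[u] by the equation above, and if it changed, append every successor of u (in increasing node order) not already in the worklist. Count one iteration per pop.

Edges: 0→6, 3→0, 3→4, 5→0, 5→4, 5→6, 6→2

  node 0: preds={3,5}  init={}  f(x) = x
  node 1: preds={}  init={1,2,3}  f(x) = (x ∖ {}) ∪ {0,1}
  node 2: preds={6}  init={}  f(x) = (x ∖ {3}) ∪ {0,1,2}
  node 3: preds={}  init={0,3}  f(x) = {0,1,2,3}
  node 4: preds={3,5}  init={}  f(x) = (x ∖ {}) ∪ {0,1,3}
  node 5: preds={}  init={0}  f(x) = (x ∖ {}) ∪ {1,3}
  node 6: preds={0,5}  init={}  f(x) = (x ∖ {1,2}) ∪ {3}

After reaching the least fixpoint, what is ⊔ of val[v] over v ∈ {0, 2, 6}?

{0,1,2,3}

Trace (11 dequeues):
  [1] u=0 | in {0,3} | out {0,3} | prev {} | push {}
  [2] u=1 | in {} | out {0,1,2,3} | prev {1,2,3} | push {}
  [3] u=2 | in {} | out {0,1,2} | prev {} | push {}
  [4] u=3 | in {} | out {0,1,2,3} | prev {0,3} | push {0}
  [5] u=4 | in {0,1,2,3} | out {0,1,2,3} | prev {} | push {}
  [6] u=5 | in {} | out {0,1,3} | prev {0} | push {4}
  [7] u=6 | in {0,1,3} | out {0,3} | prev {} | push {2}
  [8] u=0 | in {0,1,2,3} | out {0,1,2,3} | prev {0,3} | push {6}
  [9] u=4 | in {0,1,2,3} | out {0,1,2,3} | ==
  [10] u=2 | in {0,3} | out {0,1,2} | ==
  [11] u=6 | in {0,1,2,3} | out {0,3} | ==

Converged values:
  [0] {0,1,2,3}
  [1] {0,1,2,3}
  [2] {0,1,2}
  [3] {0,1,2,3}
  [4] {0,1,2,3}
  [5] {0,1,3}
  [6] {0,3}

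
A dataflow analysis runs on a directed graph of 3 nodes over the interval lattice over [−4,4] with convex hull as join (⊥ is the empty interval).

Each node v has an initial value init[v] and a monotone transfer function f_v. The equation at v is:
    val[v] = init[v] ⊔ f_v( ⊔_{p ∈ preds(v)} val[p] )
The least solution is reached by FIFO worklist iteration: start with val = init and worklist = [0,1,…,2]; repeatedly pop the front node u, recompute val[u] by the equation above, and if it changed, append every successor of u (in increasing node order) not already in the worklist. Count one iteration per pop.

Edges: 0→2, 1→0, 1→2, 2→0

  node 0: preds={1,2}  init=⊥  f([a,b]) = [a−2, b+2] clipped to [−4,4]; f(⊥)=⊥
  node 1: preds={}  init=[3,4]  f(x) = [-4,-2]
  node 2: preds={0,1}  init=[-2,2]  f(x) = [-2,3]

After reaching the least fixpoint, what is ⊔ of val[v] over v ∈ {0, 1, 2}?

Trace (4 dequeues):
  [1] u=0 | in [-2,4] | out [-4,4] | prev ⊥ | push {}
  [2] u=1 | in ⊥ | out [-4,4] | prev [3,4] | push {0}
  [3] u=2 | in [-4,4] | out [-2,3] | prev [-2,2] | push {}
  [4] u=0 | in [-4,4] | out [-4,4] | ==

Converged values:
  [0] [-4,4]
  [1] [-4,4]
  [2] [-2,3]

[-4,4]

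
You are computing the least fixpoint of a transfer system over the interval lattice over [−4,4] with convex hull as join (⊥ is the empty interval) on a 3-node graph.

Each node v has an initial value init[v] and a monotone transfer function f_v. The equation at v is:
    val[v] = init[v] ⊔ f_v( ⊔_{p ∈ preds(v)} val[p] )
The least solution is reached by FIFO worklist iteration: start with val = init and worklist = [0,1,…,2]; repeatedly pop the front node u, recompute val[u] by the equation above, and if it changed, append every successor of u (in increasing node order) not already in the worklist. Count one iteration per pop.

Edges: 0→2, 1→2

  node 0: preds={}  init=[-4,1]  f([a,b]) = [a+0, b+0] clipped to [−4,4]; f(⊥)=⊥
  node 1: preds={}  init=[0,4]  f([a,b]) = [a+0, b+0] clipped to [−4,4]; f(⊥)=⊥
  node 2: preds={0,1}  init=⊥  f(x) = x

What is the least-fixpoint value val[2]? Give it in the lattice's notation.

Trace (3 dequeues):
  [1] u=0 | in ⊥ | out [-4,1] | ==
  [2] u=1 | in ⊥ | out [0,4] | ==
  [3] u=2 | in [-4,4] | out [-4,4] | prev ⊥ | push {}

Converged values:
  [0] [-4,1]
  [1] [0,4]
  [2] [-4,4]

[-4,4]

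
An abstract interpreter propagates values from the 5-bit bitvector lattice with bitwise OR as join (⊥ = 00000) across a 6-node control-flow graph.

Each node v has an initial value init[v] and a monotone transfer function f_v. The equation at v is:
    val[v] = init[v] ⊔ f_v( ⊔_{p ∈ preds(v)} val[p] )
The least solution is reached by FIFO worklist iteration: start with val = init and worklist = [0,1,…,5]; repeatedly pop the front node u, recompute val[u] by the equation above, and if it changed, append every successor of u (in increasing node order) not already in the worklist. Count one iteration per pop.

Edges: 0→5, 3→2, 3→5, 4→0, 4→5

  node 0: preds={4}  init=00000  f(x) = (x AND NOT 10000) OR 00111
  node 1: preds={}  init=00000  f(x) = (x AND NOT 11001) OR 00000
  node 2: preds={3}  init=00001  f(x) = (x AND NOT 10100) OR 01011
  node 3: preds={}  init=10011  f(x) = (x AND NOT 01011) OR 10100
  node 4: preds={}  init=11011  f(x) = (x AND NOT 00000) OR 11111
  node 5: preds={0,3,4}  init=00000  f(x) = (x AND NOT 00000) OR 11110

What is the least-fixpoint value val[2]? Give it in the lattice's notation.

01011

Iteration log — 8 steps:
  step 1. node 0  ⊔preds=11011  new=01111  old=00000  +wl: 
  step 2. node 1  ⊔preds=00000  new=00000  stable
  step 3. node 2  ⊔preds=10011  new=01011  old=00001  +wl: 
  step 4. node 3  ⊔preds=00000  new=10111  old=10011  +wl: 2
  step 5. node 4  ⊔preds=00000  new=11111  old=11011  +wl: 0
  step 6. node 5  ⊔preds=11111  new=11111  old=00000  +wl: 
  step 7. node 2  ⊔preds=10111  new=01011  stable
  step 8. node 0  ⊔preds=11111  new=01111  stable

Least fixpoint reached:
  node 0: 01111
  node 1: 00000
  node 2: 01011
  node 3: 10111
  node 4: 11111
  node 5: 11111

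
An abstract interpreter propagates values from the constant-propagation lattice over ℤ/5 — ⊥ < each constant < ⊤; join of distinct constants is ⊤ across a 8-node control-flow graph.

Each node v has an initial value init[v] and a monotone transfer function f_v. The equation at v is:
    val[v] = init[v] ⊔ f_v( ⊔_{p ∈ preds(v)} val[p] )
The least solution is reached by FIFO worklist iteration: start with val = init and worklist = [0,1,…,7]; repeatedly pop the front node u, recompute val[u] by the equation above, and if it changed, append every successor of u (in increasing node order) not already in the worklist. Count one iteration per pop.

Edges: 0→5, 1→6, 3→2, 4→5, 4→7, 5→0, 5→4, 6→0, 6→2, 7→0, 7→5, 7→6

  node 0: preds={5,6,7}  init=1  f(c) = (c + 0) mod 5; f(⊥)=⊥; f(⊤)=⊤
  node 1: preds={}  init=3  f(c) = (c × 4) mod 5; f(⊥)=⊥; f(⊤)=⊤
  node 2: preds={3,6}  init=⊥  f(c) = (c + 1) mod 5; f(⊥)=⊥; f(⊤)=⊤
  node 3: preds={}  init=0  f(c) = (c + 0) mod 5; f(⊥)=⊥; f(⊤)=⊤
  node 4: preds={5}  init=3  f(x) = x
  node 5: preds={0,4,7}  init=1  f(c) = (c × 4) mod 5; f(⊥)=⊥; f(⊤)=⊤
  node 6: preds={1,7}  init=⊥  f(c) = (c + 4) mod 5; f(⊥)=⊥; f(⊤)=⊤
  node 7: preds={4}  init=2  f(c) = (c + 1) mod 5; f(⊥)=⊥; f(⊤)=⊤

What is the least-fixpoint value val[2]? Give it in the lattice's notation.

⊤

Iteration log — 13 steps:
  step 1. node 0  ⊔preds=⊤  new=⊤  old=1  +wl: 
  step 2. node 1  ⊔preds=⊥  new=3  stable
  step 3. node 2  ⊔preds=0  new=1  old=⊥  +wl: 
  step 4. node 3  ⊔preds=⊥  new=0  stable
  step 5. node 4  ⊔preds=1  new=⊤  old=3  +wl: 
  step 6. node 5  ⊔preds=⊤  new=⊤  old=1  +wl: 0,4
  step 7. node 6  ⊔preds=⊤  new=⊤  old=⊥  +wl: 2
  step 8. node 7  ⊔preds=⊤  new=⊤  old=2  +wl: 5,6
  step 9. node 0  ⊔preds=⊤  new=⊤  stable
  step 10. node 4  ⊔preds=⊤  new=⊤  stable
  step 11. node 2  ⊔preds=⊤  new=⊤  old=1  +wl: 
  step 12. node 5  ⊔preds=⊤  new=⊤  stable
  step 13. node 6  ⊔preds=⊤  new=⊤  stable

Least fixpoint reached:
  node 0: ⊤
  node 1: 3
  node 2: ⊤
  node 3: 0
  node 4: ⊤
  node 5: ⊤
  node 6: ⊤
  node 7: ⊤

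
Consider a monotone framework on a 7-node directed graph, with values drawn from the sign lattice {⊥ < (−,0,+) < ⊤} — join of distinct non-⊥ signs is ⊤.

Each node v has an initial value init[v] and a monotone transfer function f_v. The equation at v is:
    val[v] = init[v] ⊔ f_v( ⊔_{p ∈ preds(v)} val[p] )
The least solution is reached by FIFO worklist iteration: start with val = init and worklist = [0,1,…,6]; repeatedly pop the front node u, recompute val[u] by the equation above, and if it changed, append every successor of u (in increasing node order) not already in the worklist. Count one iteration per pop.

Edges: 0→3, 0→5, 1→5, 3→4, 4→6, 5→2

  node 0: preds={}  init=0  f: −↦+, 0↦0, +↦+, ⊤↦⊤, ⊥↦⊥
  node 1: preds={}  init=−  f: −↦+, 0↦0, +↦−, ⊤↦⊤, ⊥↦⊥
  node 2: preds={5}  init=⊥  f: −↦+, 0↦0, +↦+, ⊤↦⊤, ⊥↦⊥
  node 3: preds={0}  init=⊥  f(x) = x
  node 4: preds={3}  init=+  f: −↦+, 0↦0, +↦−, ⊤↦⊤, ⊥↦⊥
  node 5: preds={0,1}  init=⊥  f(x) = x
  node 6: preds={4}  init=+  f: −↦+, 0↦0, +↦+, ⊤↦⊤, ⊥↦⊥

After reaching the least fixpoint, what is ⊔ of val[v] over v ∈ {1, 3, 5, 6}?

⊤

Trace (8 dequeues):
  [1] u=0 | in ⊥ | out 0 | ==
  [2] u=1 | in ⊥ | out − | ==
  [3] u=2 | in ⊥ | out ⊥ | ==
  [4] u=3 | in 0 | out 0 | prev ⊥ | push {}
  [5] u=4 | in 0 | out ⊤ | prev + | push {}
  [6] u=5 | in ⊤ | out ⊤ | prev ⊥ | push {2}
  [7] u=6 | in ⊤ | out ⊤ | prev + | push {}
  [8] u=2 | in ⊤ | out ⊤ | prev ⊥ | push {}

Converged values:
  [0] 0
  [1] −
  [2] ⊤
  [3] 0
  [4] ⊤
  [5] ⊤
  [6] ⊤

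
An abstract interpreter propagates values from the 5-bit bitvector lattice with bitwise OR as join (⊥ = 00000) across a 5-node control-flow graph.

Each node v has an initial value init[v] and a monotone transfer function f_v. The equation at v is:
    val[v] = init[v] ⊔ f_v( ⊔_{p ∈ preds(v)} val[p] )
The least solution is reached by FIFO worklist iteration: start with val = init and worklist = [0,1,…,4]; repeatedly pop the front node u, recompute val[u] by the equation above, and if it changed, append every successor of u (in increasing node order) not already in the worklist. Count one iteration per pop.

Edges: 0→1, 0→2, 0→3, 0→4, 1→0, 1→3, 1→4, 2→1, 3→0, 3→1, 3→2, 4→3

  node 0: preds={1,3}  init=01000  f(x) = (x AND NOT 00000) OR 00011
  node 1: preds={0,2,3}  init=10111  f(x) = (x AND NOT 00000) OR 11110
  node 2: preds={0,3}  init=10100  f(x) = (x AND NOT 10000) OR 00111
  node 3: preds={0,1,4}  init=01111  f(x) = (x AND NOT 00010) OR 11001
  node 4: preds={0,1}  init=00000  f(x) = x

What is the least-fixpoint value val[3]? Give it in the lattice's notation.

11111

Worklist (9 pops):
  #1 pop 0: in=11111 → 11111 (was 01000); enqueue []
  #2 pop 1: in=11111 → 11111 (was 10111); enqueue [0]
  #3 pop 2: in=11111 → 11111 (was 10100); enqueue [1]
  #4 pop 3: in=11111 → 11111 (was 01111); enqueue [2]
  #5 pop 4: in=11111 → 11111 (was 00000); enqueue [3]
  #6 pop 0: in=11111 → 11111 (no change)
  #7 pop 1: in=11111 → 11111 (no change)
  #8 pop 2: in=11111 → 11111 (no change)
  #9 pop 3: in=11111 → 11111 (no change)

Fixpoint:
  val[0] = 11111
  val[1] = 11111
  val[2] = 11111
  val[3] = 11111
  val[4] = 11111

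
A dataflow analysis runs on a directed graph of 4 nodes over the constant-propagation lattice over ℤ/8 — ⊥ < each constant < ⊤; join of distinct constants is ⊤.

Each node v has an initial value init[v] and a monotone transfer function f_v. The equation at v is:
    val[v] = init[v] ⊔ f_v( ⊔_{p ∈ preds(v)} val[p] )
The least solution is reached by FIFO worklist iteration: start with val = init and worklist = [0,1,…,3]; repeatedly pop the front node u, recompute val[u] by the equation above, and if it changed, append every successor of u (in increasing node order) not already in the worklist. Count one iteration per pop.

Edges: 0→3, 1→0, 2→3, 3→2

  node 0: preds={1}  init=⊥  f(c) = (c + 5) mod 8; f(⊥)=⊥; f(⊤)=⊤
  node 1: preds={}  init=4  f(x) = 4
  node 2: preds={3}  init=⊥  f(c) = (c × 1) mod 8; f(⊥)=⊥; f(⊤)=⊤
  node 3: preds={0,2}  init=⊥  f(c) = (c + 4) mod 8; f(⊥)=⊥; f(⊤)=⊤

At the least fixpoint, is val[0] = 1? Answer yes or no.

yes

Trace (8 dequeues):
  [1] u=0 | in 4 | out 1 | prev ⊥ | push {}
  [2] u=1 | in ⊥ | out 4 | ==
  [3] u=2 | in ⊥ | out ⊥ | ==
  [4] u=3 | in 1 | out 5 | prev ⊥ | push {2}
  [5] u=2 | in 5 | out 5 | prev ⊥ | push {3}
  [6] u=3 | in ⊤ | out ⊤ | prev 5 | push {2}
  [7] u=2 | in ⊤ | out ⊤ | prev 5 | push {3}
  [8] u=3 | in ⊤ | out ⊤ | ==

Converged values:
  [0] 1
  [1] 4
  [2] ⊤
  [3] ⊤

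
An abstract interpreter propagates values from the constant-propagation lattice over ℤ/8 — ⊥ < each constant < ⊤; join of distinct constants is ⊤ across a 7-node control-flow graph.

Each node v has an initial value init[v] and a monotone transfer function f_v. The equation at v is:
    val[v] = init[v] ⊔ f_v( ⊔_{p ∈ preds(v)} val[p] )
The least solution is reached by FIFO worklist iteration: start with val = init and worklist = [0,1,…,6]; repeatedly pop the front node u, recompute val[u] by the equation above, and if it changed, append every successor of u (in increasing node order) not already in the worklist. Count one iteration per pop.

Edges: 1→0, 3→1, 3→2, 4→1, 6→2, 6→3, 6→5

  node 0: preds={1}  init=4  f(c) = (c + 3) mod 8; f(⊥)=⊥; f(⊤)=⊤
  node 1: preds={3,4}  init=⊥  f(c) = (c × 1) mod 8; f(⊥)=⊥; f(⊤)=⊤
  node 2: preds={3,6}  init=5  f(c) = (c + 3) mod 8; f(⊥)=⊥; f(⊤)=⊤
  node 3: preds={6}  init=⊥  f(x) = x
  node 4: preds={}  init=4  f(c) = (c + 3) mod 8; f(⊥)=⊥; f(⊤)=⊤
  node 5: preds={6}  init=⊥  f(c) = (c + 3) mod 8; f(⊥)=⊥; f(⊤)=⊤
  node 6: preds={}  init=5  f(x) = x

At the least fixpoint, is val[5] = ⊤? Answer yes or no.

Trace (11 dequeues):
  [1] u=0 | in ⊥ | out 4 | ==
  [2] u=1 | in 4 | out 4 | prev ⊥ | push {0}
  [3] u=2 | in 5 | out ⊤ | prev 5 | push {}
  [4] u=3 | in 5 | out 5 | prev ⊥ | push {1,2}
  [5] u=4 | in ⊥ | out 4 | ==
  [6] u=5 | in 5 | out 0 | prev ⊥ | push {}
  [7] u=6 | in ⊥ | out 5 | ==
  [8] u=0 | in 4 | out ⊤ | prev 4 | push {}
  [9] u=1 | in ⊤ | out ⊤ | prev 4 | push {0}
  [10] u=2 | in 5 | out ⊤ | ==
  [11] u=0 | in ⊤ | out ⊤ | ==

Converged values:
  [0] ⊤
  [1] ⊤
  [2] ⊤
  [3] 5
  [4] 4
  [5] 0
  [6] 5

no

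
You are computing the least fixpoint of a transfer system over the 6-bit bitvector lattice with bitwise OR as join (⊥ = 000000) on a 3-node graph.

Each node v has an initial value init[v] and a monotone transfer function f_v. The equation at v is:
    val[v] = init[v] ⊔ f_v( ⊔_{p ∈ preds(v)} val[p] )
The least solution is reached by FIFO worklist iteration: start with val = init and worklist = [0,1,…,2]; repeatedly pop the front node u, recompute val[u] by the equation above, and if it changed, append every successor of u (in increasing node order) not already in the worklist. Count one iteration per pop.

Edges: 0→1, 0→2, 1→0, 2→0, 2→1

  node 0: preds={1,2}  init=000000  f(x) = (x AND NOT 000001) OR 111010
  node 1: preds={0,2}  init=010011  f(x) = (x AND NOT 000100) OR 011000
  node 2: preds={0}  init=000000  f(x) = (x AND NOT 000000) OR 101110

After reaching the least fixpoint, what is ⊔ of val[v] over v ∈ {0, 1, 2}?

Worklist (6 pops):
  #1 pop 0: in=010011 → 111010 (was 000000); enqueue []
  #2 pop 1: in=111010 → 111011 (was 010011); enqueue [0]
  #3 pop 2: in=111010 → 111110 (was 000000); enqueue [1]
  #4 pop 0: in=111111 → 111110 (was 111010); enqueue [2]
  #5 pop 1: in=111110 → 111011 (no change)
  #6 pop 2: in=111110 → 111110 (no change)

Fixpoint:
  val[0] = 111110
  val[1] = 111011
  val[2] = 111110

111111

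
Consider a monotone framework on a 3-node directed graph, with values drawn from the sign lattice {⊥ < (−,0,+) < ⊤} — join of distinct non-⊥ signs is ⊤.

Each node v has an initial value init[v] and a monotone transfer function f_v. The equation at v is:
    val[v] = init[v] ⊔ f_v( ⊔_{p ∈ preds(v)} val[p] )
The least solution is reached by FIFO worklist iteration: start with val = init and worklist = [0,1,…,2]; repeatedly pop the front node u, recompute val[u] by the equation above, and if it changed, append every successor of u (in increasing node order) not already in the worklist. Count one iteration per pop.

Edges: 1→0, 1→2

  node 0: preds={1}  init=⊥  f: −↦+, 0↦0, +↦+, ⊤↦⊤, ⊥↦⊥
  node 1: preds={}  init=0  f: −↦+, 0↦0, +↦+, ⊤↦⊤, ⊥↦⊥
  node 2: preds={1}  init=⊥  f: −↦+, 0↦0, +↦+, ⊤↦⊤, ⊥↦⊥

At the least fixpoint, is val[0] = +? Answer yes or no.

Iteration log — 3 steps:
  step 1. node 0  ⊔preds=0  new=0  old=⊥  +wl: 
  step 2. node 1  ⊔preds=⊥  new=0  stable
  step 3. node 2  ⊔preds=0  new=0  old=⊥  +wl: 

Least fixpoint reached:
  node 0: 0
  node 1: 0
  node 2: 0

no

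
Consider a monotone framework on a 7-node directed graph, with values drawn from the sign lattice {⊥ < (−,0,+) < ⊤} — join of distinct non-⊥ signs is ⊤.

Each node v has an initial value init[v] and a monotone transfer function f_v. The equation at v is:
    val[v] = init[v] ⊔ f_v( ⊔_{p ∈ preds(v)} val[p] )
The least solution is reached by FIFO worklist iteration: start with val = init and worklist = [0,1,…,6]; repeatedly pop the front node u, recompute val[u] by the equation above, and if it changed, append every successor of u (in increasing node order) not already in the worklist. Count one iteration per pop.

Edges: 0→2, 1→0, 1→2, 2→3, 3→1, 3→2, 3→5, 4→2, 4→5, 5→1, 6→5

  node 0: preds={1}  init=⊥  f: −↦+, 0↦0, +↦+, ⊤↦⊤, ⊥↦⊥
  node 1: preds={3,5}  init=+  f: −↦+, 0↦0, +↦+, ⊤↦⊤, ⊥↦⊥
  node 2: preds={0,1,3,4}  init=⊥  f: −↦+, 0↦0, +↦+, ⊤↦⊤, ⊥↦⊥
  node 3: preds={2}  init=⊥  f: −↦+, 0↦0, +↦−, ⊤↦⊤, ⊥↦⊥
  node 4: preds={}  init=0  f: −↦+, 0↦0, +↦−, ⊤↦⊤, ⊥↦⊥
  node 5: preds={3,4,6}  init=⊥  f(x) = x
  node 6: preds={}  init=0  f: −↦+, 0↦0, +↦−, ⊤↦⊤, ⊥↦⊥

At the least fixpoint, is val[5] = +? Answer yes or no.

no

Worklist (11 pops):
  #1 pop 0: in=+ → + (was ⊥); enqueue []
  #2 pop 1: in=⊥ → + (no change)
  #3 pop 2: in=⊤ → ⊤ (was ⊥); enqueue []
  #4 pop 3: in=⊤ → ⊤ (was ⊥); enqueue [1,2]
  #5 pop 4: in=⊥ → 0 (no change)
  #6 pop 5: in=⊤ → ⊤ (was ⊥); enqueue []
  #7 pop 6: in=⊥ → 0 (no change)
  #8 pop 1: in=⊤ → ⊤ (was +); enqueue [0]
  #9 pop 2: in=⊤ → ⊤ (no change)
  #10 pop 0: in=⊤ → ⊤ (was +); enqueue [2]
  #11 pop 2: in=⊤ → ⊤ (no change)

Fixpoint:
  val[0] = ⊤
  val[1] = ⊤
  val[2] = ⊤
  val[3] = ⊤
  val[4] = 0
  val[5] = ⊤
  val[6] = 0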